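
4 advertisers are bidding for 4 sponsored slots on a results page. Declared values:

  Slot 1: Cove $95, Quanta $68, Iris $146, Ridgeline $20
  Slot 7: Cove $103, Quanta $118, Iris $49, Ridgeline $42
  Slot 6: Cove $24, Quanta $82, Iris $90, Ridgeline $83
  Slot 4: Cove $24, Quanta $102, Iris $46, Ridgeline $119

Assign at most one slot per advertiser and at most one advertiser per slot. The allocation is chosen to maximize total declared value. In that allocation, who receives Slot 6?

This is a one-to-one assignment (maximum-weight bipartite matching).
Optimal: Cove→Slot 7 ($103), Quanta→Slot 6 ($82), Iris→Slot 1 ($146), Ridgeline→Slot 4 ($119) — total 103+82+146+119 = $450.
Column-greedy (each slot in turn goes to its best remaining advertiser) gives $371, worse by 79.
Next-best assignment: Cove→Slot 7, Quanta→Slot 4, Iris→Slot 1, Ridgeline→Slot 6 = $434.
Swapping Quanta↔Cove (Quanta→Slot 7 $118, Cove→Slot 6 $24) loses 43.
Quanta's own top slot is Slot 7 ($118), but forcing Quanta→Slot 7 and reassigning the rest optimally gives only $422 — worse by 28.

Quanta receives Slot 6.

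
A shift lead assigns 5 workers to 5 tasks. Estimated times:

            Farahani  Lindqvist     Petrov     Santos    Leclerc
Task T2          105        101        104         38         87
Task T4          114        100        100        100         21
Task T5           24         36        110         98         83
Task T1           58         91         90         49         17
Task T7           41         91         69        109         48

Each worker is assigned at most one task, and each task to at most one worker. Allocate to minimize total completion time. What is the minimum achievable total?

Minimum total: 222 min

This is the linear assignment problem.
Optimal: Farahani→Task T1 (58 min), Lindqvist→Task T5 (36 min), Petrov→Task T7 (69 min), Santos→Task T2 (38 min), Leclerc→Task T4 (21 min) — total 58+36+69+38+21 = 222 min.
Min-entry greedy (repeatedly take the single cheapest remaining cell) gives 248 min, worse by 26.
Every other assignment is strictly worse.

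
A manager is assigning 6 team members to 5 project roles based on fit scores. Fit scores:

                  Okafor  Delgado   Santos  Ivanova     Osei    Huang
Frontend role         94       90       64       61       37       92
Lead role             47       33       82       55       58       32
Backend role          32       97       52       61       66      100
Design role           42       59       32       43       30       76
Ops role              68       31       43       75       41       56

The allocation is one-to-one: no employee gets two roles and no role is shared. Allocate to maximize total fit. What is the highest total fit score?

Optimal: Okafor→Frontend role (94 pts), Santos→Lead role (82 pts), Delgado→Backend role (97 pts), Huang→Design role (76 pts), Ivanova→Ops role (75 pts) — total 94+82+97+76+75 = 424 pts.
Column-greedy (each role in turn goes to its best remaining employee) gives 410 pts, worse by 14.

Maximum total: 424 pts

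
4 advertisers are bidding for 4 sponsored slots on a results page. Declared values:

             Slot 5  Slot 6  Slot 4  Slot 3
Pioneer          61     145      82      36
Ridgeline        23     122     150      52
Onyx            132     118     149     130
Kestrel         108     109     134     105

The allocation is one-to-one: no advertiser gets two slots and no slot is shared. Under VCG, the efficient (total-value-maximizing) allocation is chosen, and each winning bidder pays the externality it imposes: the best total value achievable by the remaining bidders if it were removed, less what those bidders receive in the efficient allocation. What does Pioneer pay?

Efficient allocation: Pioneer→Slot 6 ($145), Ridgeline→Slot 4 ($150), Onyx→Slot 3 ($130), Kestrel→Slot 5 ($108); total welfare W = $533.
Pioneer receives Slot 6 at value $145, so the others get W − 145 = $388.
Without Pioneer: best allocation of the remaining 3 bidders over all 4 slots is Ridgeline→Slot 4 ($150), Onyx→Slot 5 ($132), Kestrel→Slot 6 ($109), total $391.
VCG payment = (others' best without Pioneer) − (others' welfare with Pioneer) = 391 − 388 = $3.

Pioneer pays $3.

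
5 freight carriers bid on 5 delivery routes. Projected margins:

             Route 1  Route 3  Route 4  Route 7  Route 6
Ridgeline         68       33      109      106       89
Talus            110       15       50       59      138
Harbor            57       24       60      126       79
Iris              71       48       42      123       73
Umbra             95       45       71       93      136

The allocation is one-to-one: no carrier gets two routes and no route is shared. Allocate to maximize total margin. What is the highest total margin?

Optimal: Ridgeline→Route 4 ($109k), Talus→Route 1 ($110k), Harbor→Route 7 ($126k), Iris→Route 3 ($48k), Umbra→Route 6 ($136k) — total 109+110+126+48+136 = $529k.

Maximum total: $529k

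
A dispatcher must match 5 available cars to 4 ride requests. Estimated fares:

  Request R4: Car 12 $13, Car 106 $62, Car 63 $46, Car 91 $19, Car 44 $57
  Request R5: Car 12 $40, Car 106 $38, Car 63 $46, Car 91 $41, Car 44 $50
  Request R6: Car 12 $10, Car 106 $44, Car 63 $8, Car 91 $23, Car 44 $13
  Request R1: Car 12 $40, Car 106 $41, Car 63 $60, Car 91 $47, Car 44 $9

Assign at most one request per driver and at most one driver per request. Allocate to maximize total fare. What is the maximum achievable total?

Max total: $202

Treat this as an assignment problem: match each driver to one request.
Optimal: Car 44→Request R4 ($57), Car 91→Request R5 ($41), Car 106→Request R6 ($44), Car 63→Request R1 ($60) — total 57+41+44+60 = $202.
Max-entry greedy (repeatedly take the single best remaining cell) gives $195, worse by 7.
Next-best assignment: Car 44→Request R4, Car 12→Request R5, Car 106→Request R6, Car 63→Request R1 = $201.
Swapping Car 63↔Car 44 (Car 63→Request R4 $46, Car 44→Request R1 $9) loses 62.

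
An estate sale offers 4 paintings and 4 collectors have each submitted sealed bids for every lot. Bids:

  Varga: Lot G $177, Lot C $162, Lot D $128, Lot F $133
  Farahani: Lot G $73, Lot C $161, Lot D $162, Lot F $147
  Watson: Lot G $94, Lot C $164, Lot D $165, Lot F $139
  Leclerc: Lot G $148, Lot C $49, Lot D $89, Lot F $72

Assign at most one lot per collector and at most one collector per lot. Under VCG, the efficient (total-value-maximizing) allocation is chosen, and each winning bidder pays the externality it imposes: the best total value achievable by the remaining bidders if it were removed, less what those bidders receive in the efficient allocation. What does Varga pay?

Varga pays $14.

Efficient allocation: Varga→Lot C ($162), Farahani→Lot F ($147), Watson→Lot D ($165), Leclerc→Lot G ($148); total welfare W = $622.
Varga receives Lot C at value $162, so the others get W − 162 = $460.
Without Varga: best allocation of the remaining 3 bidders over all 4 lots is Farahani→Lot C ($161), Watson→Lot D ($165), Leclerc→Lot G ($148), total $474.
VCG payment = (others' best without Varga) − (others' welfare with Varga) = 474 − 460 = $14.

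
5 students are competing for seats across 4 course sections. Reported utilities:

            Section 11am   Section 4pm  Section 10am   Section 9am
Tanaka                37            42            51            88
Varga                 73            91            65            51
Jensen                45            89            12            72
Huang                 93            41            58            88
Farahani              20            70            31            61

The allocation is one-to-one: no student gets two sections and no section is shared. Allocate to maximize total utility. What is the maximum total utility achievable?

Optimal: Huang→Section 11am (93 points), Jensen→Section 4pm (89 points), Varga→Section 10am (65 points), Tanaka→Section 9am (88 points) — total 93+89+65+88 = 335 points.
Max-entry greedy (repeatedly take the single best remaining cell) gives 303 points, worse by 32.
Swapping Jensen↔Tanaka (Jensen→Section 9am 72 points, Tanaka→Section 4pm 42 points) loses 63.
Every other assignment is strictly worse.

Max total: 335 points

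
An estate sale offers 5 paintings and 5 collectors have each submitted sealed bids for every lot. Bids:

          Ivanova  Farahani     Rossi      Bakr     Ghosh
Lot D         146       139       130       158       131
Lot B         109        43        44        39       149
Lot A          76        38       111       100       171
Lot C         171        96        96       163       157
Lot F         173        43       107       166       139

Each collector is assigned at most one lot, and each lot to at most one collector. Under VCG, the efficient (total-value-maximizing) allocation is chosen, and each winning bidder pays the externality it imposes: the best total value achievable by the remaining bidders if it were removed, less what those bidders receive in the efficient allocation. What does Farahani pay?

Efficient allocation: Ivanova→Lot C ($171), Farahani→Lot D ($139), Rossi→Lot A ($111), Bakr→Lot F ($166), Ghosh→Lot B ($149); total welfare W = $736.
Farahani receives Lot D at value $139, so the others get W − 139 = $597.
Without Farahani: best allocation of the remaining 4 bidders over all 5 lots is Ivanova→Lot C ($171), Rossi→Lot D ($130), Bakr→Lot F ($166), Ghosh→Lot A ($171), total $638.
VCG payment = (others' best without Farahani) − (others' welfare with Farahani) = 638 − 597 = $41.

Farahani pays $41.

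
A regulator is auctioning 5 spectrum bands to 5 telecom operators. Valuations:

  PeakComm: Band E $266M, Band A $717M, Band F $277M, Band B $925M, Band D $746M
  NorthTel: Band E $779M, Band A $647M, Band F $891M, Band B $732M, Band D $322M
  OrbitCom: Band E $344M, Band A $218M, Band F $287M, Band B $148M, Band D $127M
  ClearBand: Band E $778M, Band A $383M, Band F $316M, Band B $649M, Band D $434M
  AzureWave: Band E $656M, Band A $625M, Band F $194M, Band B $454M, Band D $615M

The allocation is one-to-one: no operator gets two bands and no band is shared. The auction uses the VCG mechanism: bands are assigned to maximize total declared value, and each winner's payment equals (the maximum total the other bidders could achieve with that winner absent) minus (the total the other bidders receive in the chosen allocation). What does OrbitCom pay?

Efficient allocation: PeakComm→Band B ($925M), NorthTel→Band F ($891M), OrbitCom→Band A ($218M), ClearBand→Band E ($778M), AzureWave→Band D ($615M); total welfare W = $3427M.
OrbitCom receives Band A at value $218M, so the others get W − 218 = $3209M.
Without OrbitCom: best allocation of the remaining 4 bidders over all 5 bands is PeakComm→Band B ($925M), NorthTel→Band F ($891M), ClearBand→Band E ($778M), AzureWave→Band A ($625M), total $3219M.
VCG payment = (others' best without OrbitCom) − (others' welfare with OrbitCom) = 3219 − 3209 = $10M.

OrbitCom pays $10M.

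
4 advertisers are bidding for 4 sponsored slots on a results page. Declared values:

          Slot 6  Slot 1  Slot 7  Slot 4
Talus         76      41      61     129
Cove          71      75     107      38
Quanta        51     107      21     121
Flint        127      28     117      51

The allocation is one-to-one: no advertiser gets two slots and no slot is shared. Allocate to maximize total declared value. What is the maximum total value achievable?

Max total: $470

This is the linear assignment problem.
Optimal: Talus→Slot 4 ($129), Cove→Slot 7 ($107), Quanta→Slot 1 ($107), Flint→Slot 6 ($127) — total 129+107+107+127 = $470.
No other one-to-one assignment exceeds $470.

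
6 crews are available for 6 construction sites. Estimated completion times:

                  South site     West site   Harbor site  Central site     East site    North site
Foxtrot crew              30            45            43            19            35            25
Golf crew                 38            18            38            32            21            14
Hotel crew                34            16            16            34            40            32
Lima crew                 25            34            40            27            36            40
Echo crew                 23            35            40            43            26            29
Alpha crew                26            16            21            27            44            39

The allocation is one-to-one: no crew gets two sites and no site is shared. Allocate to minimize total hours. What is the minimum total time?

Minimum total: 116 hours

Optimal: Foxtrot crew→Central site (19 hours), Golf crew→North site (14 hours), Hotel crew→Harbor site (16 hours), Lima crew→South site (25 hours), Echo crew→East site (26 hours), Alpha crew→West site (16 hours) — total 19+14+16+25+26+16 = 116 hours.
Column-greedy (each site in turn goes to its cheapest remaining crew) gives 140 hours, worse by 24.
Next-best assignment: Foxtrot crew→Central site, Golf crew→North site, Hotel crew→West site, Lima crew→South site, Echo crew→East site, Alpha crew→Harbor site = 121 hours.
Swapping Echo crew↔Lima crew (Echo crew→South site 23 hours, Lima crew→East site 36 hours) adds 8.
No other one-to-one assignment undercuts 116 hours.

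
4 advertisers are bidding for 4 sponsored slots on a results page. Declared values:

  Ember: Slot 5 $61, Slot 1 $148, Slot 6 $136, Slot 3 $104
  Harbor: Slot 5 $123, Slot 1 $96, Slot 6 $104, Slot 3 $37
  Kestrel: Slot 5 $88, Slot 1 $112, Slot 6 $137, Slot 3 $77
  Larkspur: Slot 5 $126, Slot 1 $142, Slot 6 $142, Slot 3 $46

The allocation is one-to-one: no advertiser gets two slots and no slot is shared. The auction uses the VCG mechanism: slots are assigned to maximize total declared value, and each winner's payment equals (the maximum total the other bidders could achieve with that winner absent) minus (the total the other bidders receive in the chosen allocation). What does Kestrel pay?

Kestrel pays $44.

Efficient allocation: Ember→Slot 3 ($104), Harbor→Slot 5 ($123), Kestrel→Slot 6 ($137), Larkspur→Slot 1 ($142); total welfare W = $506.
Kestrel receives Slot 6 at value $137, so the others get W − 137 = $369.
Without Kestrel: best allocation of the remaining 3 bidders over all 4 slots is Ember→Slot 1 ($148), Harbor→Slot 5 ($123), Larkspur→Slot 6 ($142), total $413.
VCG payment = (others' best without Kestrel) − (others' welfare with Kestrel) = 413 − 369 = $44.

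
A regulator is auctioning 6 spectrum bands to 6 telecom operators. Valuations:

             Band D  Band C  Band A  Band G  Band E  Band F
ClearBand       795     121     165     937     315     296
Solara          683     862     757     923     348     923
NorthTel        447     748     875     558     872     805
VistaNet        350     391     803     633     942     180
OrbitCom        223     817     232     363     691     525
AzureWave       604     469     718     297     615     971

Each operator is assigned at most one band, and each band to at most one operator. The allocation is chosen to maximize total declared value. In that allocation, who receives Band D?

This is the linear assignment problem.
Optimal: ClearBand→Band D ($795M), Solara→Band G ($923M), NorthTel→Band A ($875M), VistaNet→Band E ($942M), OrbitCom→Band C ($817M), AzureWave→Band F ($971M) — total 795+923+875+942+817+971 = $5323M.
Row-greedy (each operator in turn takes its best remaining band) gives $5098M, worse by 225.
Next-best assignment: ClearBand→Band G, Solara→Band D, NorthTel→Band A, VistaNet→Band E, OrbitCom→Band C, AzureWave→Band F = $5225M.
Swapping OrbitCom↔VistaNet (OrbitCom→Band E $691M, VistaNet→Band C $391M) loses 677.
ClearBand's own top band is Band G ($937M), but forcing ClearBand→Band G and reassigning the rest optimally gives only $5225M — worse by 98.

ClearBand receives Band D.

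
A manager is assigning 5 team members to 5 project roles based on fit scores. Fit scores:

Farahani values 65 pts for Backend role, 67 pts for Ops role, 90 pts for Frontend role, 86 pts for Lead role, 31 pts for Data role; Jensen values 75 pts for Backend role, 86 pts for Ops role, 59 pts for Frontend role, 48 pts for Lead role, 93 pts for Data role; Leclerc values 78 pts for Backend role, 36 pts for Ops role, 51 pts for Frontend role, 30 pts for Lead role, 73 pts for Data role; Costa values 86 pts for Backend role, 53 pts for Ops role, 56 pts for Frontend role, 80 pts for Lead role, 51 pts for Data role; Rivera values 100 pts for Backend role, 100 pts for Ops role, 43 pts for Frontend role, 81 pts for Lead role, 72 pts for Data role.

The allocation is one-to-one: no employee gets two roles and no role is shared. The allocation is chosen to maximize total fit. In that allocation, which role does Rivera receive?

Rivera receives Ops role.

Optimal: Farahani→Frontend role (90 pts), Jensen→Data role (93 pts), Leclerc→Backend role (78 pts), Costa→Lead role (80 pts), Rivera→Ops role (100 pts) — total 90+93+78+80+100 = 441 pts.
Column-greedy (each role in turn goes to its best remaining employee) gives 429 pts, worse by 12.
Next-best assignment: Farahani→Frontend role, Jensen→Ops role, Leclerc→Data role, Costa→Lead role, Rivera→Backend role = 429 pts.
Rivera's own top role is Backend role (100 pts), but forcing Rivera→Backend role and reassigning the rest optimally gives only 429 pts — worse by 12.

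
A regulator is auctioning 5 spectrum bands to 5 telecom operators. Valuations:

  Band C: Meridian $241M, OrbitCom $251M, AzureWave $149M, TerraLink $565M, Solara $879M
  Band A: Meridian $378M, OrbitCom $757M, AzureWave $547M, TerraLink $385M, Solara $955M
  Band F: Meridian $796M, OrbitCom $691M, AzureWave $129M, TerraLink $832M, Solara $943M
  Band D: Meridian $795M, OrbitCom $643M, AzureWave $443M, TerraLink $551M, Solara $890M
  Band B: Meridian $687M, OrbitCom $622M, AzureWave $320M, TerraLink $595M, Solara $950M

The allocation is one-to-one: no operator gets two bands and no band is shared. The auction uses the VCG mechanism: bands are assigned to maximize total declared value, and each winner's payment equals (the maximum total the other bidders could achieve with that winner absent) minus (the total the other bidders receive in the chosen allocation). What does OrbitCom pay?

OrbitCom pays $71M.

Efficient allocation: Meridian→Band D ($795M), OrbitCom→Band B ($622M), AzureWave→Band A ($547M), TerraLink→Band F ($832M), Solara→Band C ($879M); total welfare W = $3675M.
OrbitCom receives Band B at value $622M, so the others get W − 622 = $3053M.
Without OrbitCom: best allocation of the remaining 4 bidders over all 5 bands is Meridian→Band D ($795M), AzureWave→Band A ($547M), TerraLink→Band F ($832M), Solara→Band B ($950M), total $3124M.
VCG payment = (others' best without OrbitCom) − (others' welfare with OrbitCom) = 3124 − 3053 = $71M.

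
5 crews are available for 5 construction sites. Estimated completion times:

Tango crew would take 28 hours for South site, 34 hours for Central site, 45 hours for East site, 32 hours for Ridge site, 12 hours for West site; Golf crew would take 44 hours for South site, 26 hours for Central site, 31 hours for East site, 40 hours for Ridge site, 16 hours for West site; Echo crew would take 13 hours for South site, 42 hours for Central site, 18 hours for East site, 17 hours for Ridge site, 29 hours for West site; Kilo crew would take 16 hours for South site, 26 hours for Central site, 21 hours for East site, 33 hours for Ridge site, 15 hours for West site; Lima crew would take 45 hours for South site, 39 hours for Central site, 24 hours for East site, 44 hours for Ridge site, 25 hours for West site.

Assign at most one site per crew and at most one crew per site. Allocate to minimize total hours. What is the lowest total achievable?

Min total: 95 hours

Optimal: Tango crew→West site (12 hours), Golf crew→Central site (26 hours), Echo crew→Ridge site (17 hours), Kilo crew→South site (16 hours), Lima crew→East site (24 hours) — total 12+26+17+16+24 = 95 hours.
Min-entry greedy (repeatedly take the single cheapest remaining cell) gives 116 hours, worse by 21.
Swapping Lima crew↔Golf crew (Lima crew→Central site 39 hours, Golf crew→East site 31 hours) adds 20.
Every other assignment is strictly worse.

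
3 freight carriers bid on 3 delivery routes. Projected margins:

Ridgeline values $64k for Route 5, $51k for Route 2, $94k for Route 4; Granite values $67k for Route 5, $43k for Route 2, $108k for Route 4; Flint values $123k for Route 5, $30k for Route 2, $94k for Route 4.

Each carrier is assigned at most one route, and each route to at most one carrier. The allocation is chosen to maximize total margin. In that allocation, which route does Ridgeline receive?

Ridgeline receives Route 2.

Optimal: Ridgeline→Route 2 ($51k), Granite→Route 4 ($108k), Flint→Route 5 ($123k) — total 51+108+123 = $282k.
Row-greedy (each carrier in turn takes its best remaining route) gives $191k, worse by 91.
Next-best assignment: Ridgeline→Route 4, Granite→Route 2, Flint→Route 5 = $260k.
Checked against all permutations: $282k is optimal.
Ridgeline's own top route is Route 4 ($94k), but forcing Ridgeline→Route 4 and reassigning the rest optimally gives only $260k — worse by 22.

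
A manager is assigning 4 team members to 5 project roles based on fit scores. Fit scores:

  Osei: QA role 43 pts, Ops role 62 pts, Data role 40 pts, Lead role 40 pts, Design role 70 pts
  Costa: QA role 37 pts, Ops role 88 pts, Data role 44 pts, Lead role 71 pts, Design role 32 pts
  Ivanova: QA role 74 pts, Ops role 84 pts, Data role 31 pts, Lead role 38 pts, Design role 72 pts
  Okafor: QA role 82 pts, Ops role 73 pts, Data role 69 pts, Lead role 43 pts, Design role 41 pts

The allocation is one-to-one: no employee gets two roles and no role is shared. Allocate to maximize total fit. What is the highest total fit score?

Optimal: Osei→Design role (70 pts), Costa→Lead role (71 pts), Ivanova→Ops role (84 pts), Okafor→QA role (82 pts) — total 70+71+84+82 = 307 pts.
Column-greedy (each role in turn goes to its best remaining employee) gives 248 pts, worse by 59.
Swapping Ivanova↔Costa (Ivanova→Lead role 38 pts, Costa→Ops role 88 pts) loses 29.
Every other assignment is strictly worse.

Maximum total: 307 pts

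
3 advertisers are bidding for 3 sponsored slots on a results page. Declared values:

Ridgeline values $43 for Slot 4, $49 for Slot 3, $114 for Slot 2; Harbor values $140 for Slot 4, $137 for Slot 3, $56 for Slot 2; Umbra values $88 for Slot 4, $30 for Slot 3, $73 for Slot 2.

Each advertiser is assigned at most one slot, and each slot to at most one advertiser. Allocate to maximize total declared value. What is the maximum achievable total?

Max total: $339

This is a one-to-one assignment (maximum-weight bipartite matching).
Optimal: Ridgeline→Slot 2 ($114), Harbor→Slot 3 ($137), Umbra→Slot 4 ($88) — total 114+137+88 = $339.
Column-greedy (each slot in turn goes to its best remaining advertiser) gives $262, worse by 77.
Next-best assignment: Ridgeline→Slot 2, Harbor→Slot 4, Umbra→Slot 3 = $284.
Every other assignment is strictly worse.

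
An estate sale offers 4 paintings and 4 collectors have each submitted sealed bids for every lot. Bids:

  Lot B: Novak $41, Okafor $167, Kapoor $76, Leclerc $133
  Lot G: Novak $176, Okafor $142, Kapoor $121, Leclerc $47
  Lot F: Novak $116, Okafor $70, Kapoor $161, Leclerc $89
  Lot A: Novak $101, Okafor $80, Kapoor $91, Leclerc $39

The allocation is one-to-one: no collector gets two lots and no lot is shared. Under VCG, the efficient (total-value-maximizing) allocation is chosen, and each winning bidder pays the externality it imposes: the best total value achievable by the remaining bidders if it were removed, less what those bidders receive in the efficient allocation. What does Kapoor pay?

Kapoor pays $43.

Efficient allocation: Novak→Lot G ($176), Okafor→Lot A ($80), Kapoor→Lot F ($161), Leclerc→Lot B ($133); total welfare W = $550.
Kapoor receives Lot F at value $161, so the others get W − 161 = $389.
Without Kapoor: best allocation of the remaining 3 bidders over all 4 lots is Novak→Lot G ($176), Okafor→Lot B ($167), Leclerc→Lot F ($89), total $432.
VCG payment = (others' best without Kapoor) − (others' welfare with Kapoor) = 432 − 389 = $43.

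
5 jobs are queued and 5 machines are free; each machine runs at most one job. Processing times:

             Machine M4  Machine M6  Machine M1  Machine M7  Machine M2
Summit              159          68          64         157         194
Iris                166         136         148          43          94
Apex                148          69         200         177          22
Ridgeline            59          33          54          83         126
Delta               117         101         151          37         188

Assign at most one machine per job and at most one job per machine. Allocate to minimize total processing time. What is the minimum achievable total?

Optimal: Summit→Machine M1 (64 min), Iris→Machine M7 (43 min), Apex→Machine M2 (22 min), Ridgeline→Machine M6 (33 min), Delta→Machine M4 (117 min) — total 64+43+22+33+117 = 279 min.
Column-greedy (each machine in turn goes to its cheapest remaining job) gives 334 min, worse by 55.
Next-best assignment: Summit→Machine M1, Iris→Machine M7, Apex→Machine M2, Ridgeline→Machine M4, Delta→Machine M6 = 289 min.
Every other assignment is strictly worse.

Minimum total: 279 min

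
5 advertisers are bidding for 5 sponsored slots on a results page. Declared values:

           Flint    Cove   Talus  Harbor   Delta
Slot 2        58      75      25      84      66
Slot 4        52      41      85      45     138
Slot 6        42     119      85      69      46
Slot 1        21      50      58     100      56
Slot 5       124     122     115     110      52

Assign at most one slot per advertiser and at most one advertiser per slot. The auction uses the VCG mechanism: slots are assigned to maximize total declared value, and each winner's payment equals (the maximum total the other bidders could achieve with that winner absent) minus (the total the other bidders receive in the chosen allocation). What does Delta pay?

Efficient allocation: Flint→Slot 2 ($58), Cove→Slot 6 ($119), Talus→Slot 5 ($115), Harbor→Slot 1 ($100), Delta→Slot 4 ($138); total welfare W = $530.
Delta receives Slot 4 at value $138, so the others get W − 138 = $392.
Without Delta: best allocation of the remaining 4 bidders over all 5 slots is Flint→Slot 5 ($124), Cove→Slot 6 ($119), Talus→Slot 4 ($85), Harbor→Slot 1 ($100), total $428.
VCG payment = (others' best without Delta) − (others' welfare with Delta) = 428 − 392 = $36.

Delta pays $36.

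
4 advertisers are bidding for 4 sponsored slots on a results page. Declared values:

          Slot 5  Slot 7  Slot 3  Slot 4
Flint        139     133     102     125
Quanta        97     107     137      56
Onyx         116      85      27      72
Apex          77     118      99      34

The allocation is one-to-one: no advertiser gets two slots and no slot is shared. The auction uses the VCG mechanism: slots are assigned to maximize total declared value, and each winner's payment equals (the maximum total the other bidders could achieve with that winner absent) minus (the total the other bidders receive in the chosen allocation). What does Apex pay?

Apex pays $8.

Efficient allocation: Flint→Slot 4 ($125), Quanta→Slot 3 ($137), Onyx→Slot 5 ($116), Apex→Slot 7 ($118); total welfare W = $496.
Apex receives Slot 7 at value $118, so the others get W − 118 = $378.
Without Apex: best allocation of the remaining 3 bidders over all 4 slots is Flint→Slot 7 ($133), Quanta→Slot 3 ($137), Onyx→Slot 5 ($116), total $386.
VCG payment = (others' best without Apex) − (others' welfare with Apex) = 386 − 378 = $8.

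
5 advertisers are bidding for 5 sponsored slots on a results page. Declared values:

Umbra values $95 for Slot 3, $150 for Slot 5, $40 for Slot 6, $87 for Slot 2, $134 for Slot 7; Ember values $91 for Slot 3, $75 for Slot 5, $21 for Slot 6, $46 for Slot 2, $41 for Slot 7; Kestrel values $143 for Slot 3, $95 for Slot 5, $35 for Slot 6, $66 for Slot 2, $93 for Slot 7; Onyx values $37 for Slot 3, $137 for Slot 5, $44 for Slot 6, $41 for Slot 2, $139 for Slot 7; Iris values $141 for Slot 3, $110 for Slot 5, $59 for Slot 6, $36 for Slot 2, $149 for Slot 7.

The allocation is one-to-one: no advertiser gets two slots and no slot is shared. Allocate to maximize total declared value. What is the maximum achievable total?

Max total: $537

This is a one-to-one assignment (maximum-weight bipartite matching).
Optimal: Umbra→Slot 5 ($150), Ember→Slot 2 ($46), Kestrel→Slot 3 ($143), Onyx→Slot 7 ($139), Iris→Slot 6 ($59) — total 150+46+143+139+59 = $537.
Row-greedy (each advertiser in turn takes its best remaining slot) gives $414, worse by 123.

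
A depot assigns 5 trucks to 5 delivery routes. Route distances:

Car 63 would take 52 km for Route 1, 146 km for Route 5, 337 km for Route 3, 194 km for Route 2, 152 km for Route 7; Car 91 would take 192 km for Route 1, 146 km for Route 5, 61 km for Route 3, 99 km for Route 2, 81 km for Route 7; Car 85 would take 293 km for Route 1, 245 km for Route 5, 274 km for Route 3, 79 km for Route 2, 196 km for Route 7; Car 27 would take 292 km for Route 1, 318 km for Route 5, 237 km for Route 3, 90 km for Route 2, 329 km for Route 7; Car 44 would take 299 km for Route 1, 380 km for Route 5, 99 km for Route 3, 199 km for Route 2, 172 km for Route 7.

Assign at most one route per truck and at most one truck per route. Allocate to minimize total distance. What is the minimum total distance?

Optimal: Car 63→Route 1 (52 km), Car 91→Route 7 (81 km), Car 85→Route 5 (245 km), Car 27→Route 2 (90 km), Car 44→Route 3 (99 km) — total 52+81+245+90+99 = 567 km.
Min-entry greedy (repeatedly take the single cheapest remaining cell) gives 682 km, worse by 115.
Next-best assignment: Car 63→Route 1, Car 91→Route 5, Car 85→Route 7, Car 27→Route 2, Car 44→Route 3 = 583 km.
Every other assignment is strictly worse.

Minimum total: 567 km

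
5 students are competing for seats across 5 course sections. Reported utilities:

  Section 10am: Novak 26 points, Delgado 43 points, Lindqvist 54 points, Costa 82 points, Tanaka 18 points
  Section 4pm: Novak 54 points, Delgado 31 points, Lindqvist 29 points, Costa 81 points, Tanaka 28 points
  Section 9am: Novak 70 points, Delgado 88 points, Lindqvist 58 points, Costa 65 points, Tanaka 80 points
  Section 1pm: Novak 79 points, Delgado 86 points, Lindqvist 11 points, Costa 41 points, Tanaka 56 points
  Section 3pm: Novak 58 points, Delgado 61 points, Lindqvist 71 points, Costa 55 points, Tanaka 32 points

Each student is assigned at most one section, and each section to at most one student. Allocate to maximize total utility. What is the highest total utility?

Treat this as an assignment problem: match each student to one section.
Optimal: Novak→Section 4pm (54 points), Delgado→Section 1pm (86 points), Lindqvist→Section 3pm (71 points), Costa→Section 10am (82 points), Tanaka→Section 9am (80 points) — total 54+86+71+82+80 = 373 points.
Max-entry greedy (repeatedly take the single best remaining cell) gives 348 points, worse by 25.
Swapping Tanaka↔Novak (Tanaka→Section 4pm 28 points, Novak→Section 9am 70 points) loses 36.
No other one-to-one assignment exceeds 373 points.

Maximum total: 373 points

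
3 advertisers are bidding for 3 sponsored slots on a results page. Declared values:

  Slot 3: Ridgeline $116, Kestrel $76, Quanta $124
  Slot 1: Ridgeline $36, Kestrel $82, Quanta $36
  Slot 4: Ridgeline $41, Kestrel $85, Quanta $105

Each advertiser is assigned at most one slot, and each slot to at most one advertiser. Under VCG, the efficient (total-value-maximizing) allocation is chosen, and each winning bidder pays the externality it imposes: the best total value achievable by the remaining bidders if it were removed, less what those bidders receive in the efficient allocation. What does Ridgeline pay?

Ridgeline pays $22.

Efficient allocation: Ridgeline→Slot 3 ($116), Kestrel→Slot 1 ($82), Quanta→Slot 4 ($105); total welfare W = $303.
Ridgeline receives Slot 3 at value $116, so the others get W − 116 = $187.
Without Ridgeline: best allocation of the remaining 2 bidders over all 3 slots is Kestrel→Slot 4 ($85), Quanta→Slot 3 ($124), total $209.
VCG payment = (others' best without Ridgeline) − (others' welfare with Ridgeline) = 209 − 187 = $22.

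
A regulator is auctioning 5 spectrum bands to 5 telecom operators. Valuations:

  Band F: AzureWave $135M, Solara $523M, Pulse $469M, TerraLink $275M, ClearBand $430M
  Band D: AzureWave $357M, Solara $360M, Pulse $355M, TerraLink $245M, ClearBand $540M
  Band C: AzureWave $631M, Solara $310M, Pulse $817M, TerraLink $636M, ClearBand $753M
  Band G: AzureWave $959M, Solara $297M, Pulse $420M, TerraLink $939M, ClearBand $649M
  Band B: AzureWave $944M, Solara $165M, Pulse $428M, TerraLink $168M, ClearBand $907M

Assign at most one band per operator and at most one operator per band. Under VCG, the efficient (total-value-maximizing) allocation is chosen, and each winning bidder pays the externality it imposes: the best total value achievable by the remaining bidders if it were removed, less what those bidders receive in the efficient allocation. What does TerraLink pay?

Efficient allocation: AzureWave→Band B ($944M), Solara→Band F ($523M), Pulse→Band C ($817M), TerraLink→Band G ($939M), ClearBand→Band D ($540M); total welfare W = $3763M.
TerraLink receives Band G at value $939M, so the others get W − 939 = $2824M.
Without TerraLink: best allocation of the remaining 4 bidders over all 5 bands is AzureWave→Band G ($959M), Solara→Band F ($523M), Pulse→Band C ($817M), ClearBand→Band B ($907M), total $3206M.
VCG payment = (others' best without TerraLink) − (others' welfare with TerraLink) = 3206 − 2824 = $382M.

TerraLink pays $382M.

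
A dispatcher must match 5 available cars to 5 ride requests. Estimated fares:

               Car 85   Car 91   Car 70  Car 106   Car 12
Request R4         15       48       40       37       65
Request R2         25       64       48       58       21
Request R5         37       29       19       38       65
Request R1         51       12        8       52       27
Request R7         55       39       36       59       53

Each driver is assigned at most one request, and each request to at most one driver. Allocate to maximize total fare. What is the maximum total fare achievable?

Maximum total: $279

This is a one-to-one assignment (maximum-weight bipartite matching).
Optimal: Car 85→Request R1 ($51), Car 91→Request R2 ($64), Car 70→Request R4 ($40), Car 106→Request R7 ($59), Car 12→Request R5 ($65) — total 51+64+40+59+65 = $279.
Checked against all permutations: $279 is optimal.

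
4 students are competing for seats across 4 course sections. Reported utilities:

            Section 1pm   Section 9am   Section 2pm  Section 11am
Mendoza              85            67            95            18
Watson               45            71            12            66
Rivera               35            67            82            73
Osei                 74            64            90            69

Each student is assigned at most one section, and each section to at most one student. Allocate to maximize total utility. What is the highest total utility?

Optimal: Mendoza→Section 1pm (85 points), Watson→Section 9am (71 points), Rivera→Section 11am (73 points), Osei→Section 2pm (90 points) — total 85+71+73+90 = 319 points.
Max-entry greedy (repeatedly take the single best remaining cell) gives 313 points, worse by 6.
Next-best assignment: Mendoza→Section 2pm, Watson→Section 9am, Rivera→Section 11am, Osei→Section 1pm = 313 points.

Max total: 319 points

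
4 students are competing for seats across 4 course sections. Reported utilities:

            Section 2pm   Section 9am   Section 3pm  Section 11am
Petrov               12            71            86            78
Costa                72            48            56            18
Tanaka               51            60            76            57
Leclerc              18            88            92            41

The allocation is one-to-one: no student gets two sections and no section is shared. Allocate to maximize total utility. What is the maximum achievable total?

Max total: 314 points

Optimal: Petrov→Section 11am (78 points), Costa→Section 2pm (72 points), Tanaka→Section 3pm (76 points), Leclerc→Section 9am (88 points) — total 78+72+76+88 = 314 points.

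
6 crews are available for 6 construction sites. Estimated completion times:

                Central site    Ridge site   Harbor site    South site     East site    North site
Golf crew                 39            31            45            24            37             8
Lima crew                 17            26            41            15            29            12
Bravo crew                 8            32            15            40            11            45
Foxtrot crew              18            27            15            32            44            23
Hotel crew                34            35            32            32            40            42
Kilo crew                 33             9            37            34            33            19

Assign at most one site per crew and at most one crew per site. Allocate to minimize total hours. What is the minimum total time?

Optimal: Golf crew→North site (8 hours), Lima crew→Central site (17 hours), Bravo crew→East site (11 hours), Foxtrot crew→Harbor site (15 hours), Hotel crew→South site (32 hours), Kilo crew→Ridge site (9 hours) — total 8+17+11+15+32+9 = 92 hours.
Column-greedy (each site in turn goes to its cheapest remaining crew) gives 126 hours, worse by 34.

Minimum total: 92 hours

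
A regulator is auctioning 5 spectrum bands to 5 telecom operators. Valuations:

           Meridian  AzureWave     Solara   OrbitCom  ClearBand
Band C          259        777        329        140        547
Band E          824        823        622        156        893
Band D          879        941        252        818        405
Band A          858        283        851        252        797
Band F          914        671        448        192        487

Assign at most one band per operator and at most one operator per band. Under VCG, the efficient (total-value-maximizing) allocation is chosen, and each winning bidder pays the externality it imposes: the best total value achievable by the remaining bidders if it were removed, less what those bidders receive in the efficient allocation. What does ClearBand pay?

ClearBand pays $46M.

Efficient allocation: Meridian→Band F ($914M), AzureWave→Band C ($777M), Solara→Band A ($851M), OrbitCom→Band D ($818M), ClearBand→Band E ($893M); total welfare W = $4253M.
ClearBand receives Band E at value $893M, so the others get W − 893 = $3360M.
Without ClearBand: best allocation of the remaining 4 bidders over all 5 bands is Meridian→Band F ($914M), AzureWave→Band E ($823M), Solara→Band A ($851M), OrbitCom→Band D ($818M), total $3406M.
VCG payment = (others' best without ClearBand) − (others' welfare with ClearBand) = 3406 − 3360 = $46M.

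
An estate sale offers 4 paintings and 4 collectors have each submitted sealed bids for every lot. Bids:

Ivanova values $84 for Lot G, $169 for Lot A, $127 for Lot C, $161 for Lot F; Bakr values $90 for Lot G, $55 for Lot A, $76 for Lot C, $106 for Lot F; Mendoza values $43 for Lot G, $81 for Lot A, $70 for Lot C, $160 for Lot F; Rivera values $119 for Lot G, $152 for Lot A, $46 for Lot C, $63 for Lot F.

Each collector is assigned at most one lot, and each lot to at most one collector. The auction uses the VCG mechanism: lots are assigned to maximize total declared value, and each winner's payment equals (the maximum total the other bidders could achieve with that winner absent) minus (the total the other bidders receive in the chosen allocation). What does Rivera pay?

Efficient allocation: Ivanova→Lot C ($127), Bakr→Lot G ($90), Mendoza→Lot F ($160), Rivera→Lot A ($152); total welfare W = $529.
Rivera receives Lot A at value $152, so the others get W − 152 = $377.
Without Rivera: best allocation of the remaining 3 bidders over all 4 lots is Ivanova→Lot A ($169), Bakr→Lot G ($90), Mendoza→Lot F ($160), total $419.
VCG payment = (others' best without Rivera) − (others' welfare with Rivera) = 419 − 377 = $42.

Rivera pays $42.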